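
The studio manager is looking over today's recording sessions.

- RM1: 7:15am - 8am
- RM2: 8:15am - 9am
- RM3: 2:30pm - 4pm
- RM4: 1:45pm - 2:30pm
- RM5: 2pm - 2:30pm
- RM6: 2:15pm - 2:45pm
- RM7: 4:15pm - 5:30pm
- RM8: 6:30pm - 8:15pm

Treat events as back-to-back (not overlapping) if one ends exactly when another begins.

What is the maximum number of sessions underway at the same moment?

Walk through starts and ends in time order (an end at T is processed before a start at T):
7:15am start RM1 → 1
8am end RM1 → 0
8:15am start RM2 → 1
9am end RM2 → 0
1:45pm start RM4 → 1
2pm start RM5 → 2
2:15pm start RM6 → 3
2:30pm end RM4 → 2
2:30pm end RM5 → 1
2:30pm start RM3 → 2
2:45pm end RM6 → 1
4pm end RM3 → 0
4:15pm start RM7 → 1
5:30pm end RM7 → 0
6:30pm start RM8 → 1
8:15pm end RM8 → 0
Peak is 3, at 2:15pm (RM4, RM5, RM6).

3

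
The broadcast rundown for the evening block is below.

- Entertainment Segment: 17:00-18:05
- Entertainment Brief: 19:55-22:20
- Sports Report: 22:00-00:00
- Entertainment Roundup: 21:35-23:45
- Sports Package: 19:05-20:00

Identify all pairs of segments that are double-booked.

Check each pair: they overlap iff neither finishes before the other starts.
Sorted by start: Entertainment Segment, Sports Package, Entertainment Brief, Entertainment Roundup, Sports Report.
Sports Package starts after Entertainment Segment ends, so Entertainment Segment has no further overlaps.
Entertainment Brief starts before Sports Package ends → Sports Package and Entertainment Brief overlap.
Entertainment Roundup starts after Sports Package ends, so Sports Package has no further overlaps.
Entertainment Roundup starts before Entertainment Brief ends → Entertainment Brief and Entertainment Roundup overlap.
Sports Report starts before Entertainment Brief ends → Entertainment Brief and Sports Report overlap.
Sports Report starts before Entertainment Roundup ends → Entertainment Roundup and Sports Report overlap.

Entertainment Brief & Entertainment Roundup, Entertainment Brief & Sports Package, Entertainment Brief & Sports Report, Entertainment Roundup & Sports Report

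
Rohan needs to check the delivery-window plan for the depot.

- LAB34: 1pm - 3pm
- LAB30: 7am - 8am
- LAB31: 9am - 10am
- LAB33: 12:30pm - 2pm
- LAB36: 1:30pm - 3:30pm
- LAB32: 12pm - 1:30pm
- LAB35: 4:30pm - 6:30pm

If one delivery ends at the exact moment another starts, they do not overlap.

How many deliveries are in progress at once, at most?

3

Sort all start/end points and keep a running count:
7am start LAB30 → 1
8am end LAB30 → 0
9am start LAB31 → 1
10am end LAB31 → 0
12pm start LAB32 → 1
12:30pm start LAB33 → 2
1pm start LAB34 → 3
1:30pm end LAB32 → 2
1:30pm start LAB36 → 3
2pm end LAB33 → 2
3pm end LAB34 → 1
3:30pm end LAB36 → 0
4:30pm start LAB35 → 1
6:30pm end LAB35 → 0
Peak is 3, at 1pm (LAB32, LAB33, LAB34).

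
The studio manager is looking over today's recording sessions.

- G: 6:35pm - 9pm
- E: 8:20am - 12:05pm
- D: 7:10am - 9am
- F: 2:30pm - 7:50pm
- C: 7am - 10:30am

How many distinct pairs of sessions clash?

Check each pair: they overlap iff neither finishes before the other starts.
Sorted by start: C, D, E, F, G.
D starts before C ends → C and D overlap.
E starts before C ends → C and E overlap.
F starts after C ends — done with C.
E starts before D ends → D and E overlap.
F starts after D ends — done with D.
F starts after E ends — done with E.
G starts before F ends → F and G overlap.
Overlapping pairs: C & D, C & E, D & E, F & G — 4 in total.

4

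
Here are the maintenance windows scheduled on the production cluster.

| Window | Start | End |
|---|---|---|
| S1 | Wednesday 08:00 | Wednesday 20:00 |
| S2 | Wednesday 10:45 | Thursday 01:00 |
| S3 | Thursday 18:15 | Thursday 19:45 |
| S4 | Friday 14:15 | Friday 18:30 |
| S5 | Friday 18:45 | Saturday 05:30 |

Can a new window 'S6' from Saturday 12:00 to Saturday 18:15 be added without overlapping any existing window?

Yes — the slot is free

S1: ends Wednesday 20:00 at or before S6 starts Saturday 12:00 → clear.
S2: ends Thursday 01:00 at or before S6 starts Saturday 12:00 → clear.
S3: ends Thursday 19:45 at or before S6 starts Saturday 12:00 → clear.
S4: ends Friday 18:30 at or before S6 starts Saturday 12:00 → clear.
S5: ends Saturday 05:30 at or before S6 starts Saturday 12:00 → clear.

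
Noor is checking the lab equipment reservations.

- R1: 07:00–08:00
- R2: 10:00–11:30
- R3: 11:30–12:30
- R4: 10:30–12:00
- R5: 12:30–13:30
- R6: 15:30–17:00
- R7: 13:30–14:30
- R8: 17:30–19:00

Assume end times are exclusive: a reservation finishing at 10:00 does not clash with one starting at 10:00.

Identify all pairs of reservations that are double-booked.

Sorted by start: R1, R2, R4, R3, R5, R7, R6, R8.
R2 starts after R1 ends; R1 is clear from here.
R4 starts before R2 ends → R2 and R4 overlap.
R3 starts exactly when R2 ends (back-to-back, no overlap); R2 is clear from here.
R3 starts before R4 ends → R4 and R3 overlap.
R5 starts after R4 ends; R4 is clear from here.
R5 starts exactly when R3 ends (back-to-back, no overlap); R3 is clear from here.
R7 starts exactly when R5 ends (back-to-back, no overlap); R5 is clear from here.
R6 starts after R7 ends; R7 is clear from here.
R8 starts after R6 ends.

R2 & R4, R3 & R4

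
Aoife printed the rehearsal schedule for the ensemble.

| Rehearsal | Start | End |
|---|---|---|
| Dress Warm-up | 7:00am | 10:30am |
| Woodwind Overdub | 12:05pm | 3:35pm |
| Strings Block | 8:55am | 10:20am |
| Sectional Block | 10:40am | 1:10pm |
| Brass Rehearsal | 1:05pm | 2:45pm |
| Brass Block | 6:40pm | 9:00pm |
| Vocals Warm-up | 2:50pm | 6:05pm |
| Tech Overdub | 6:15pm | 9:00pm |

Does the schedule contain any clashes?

Yes

Sorted by start: Dress Warm-up, Strings Block, Sectional Block, Woodwind Overdub, Brass Rehearsal, Vocals Warm-up, Tech Overdub, Brass Block.
Strings Block starts before Dress Warm-up ends → Dress Warm-up and Strings Block overlap.
That's a conflict, so the schedule is not conflict-free.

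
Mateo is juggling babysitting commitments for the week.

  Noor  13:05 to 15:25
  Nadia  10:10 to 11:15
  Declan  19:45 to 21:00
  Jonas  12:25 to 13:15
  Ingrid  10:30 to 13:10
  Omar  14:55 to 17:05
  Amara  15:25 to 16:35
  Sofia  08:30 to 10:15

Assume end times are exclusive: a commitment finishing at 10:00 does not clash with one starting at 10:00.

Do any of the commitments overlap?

Sorted by start: Sofia, Nadia, Ingrid, Jonas, Noor, Omar, Amara, Declan.
Nadia starts before Sofia ends → Sofia and Nadia overlap.
That's a conflict, so the schedule is not conflict-free.

Yes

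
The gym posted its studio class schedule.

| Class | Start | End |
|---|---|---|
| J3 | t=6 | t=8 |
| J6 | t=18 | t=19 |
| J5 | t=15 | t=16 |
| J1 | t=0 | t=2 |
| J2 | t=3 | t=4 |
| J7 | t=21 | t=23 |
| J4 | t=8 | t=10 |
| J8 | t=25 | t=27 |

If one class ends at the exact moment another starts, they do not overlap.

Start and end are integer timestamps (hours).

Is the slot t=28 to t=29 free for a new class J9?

J1: ends t=2 at or before J9 starts t=28 → clear.
J2: ends t=4 at or before J9 starts t=28 → clear.
J3: ends t=8 at or before J9 starts t=28 → clear.
J4: ends t=10 at or before J9 starts t=28 → clear.
J5: ends t=16 at or before J9 starts t=28 → clear.
J6: ends t=19 at or before J9 starts t=28 → clear.
J7: ends t=23 at or before J9 starts t=28 → clear.
J8: ends t=27 at or before J9 starts t=28 → clear.

Yes — the slot is free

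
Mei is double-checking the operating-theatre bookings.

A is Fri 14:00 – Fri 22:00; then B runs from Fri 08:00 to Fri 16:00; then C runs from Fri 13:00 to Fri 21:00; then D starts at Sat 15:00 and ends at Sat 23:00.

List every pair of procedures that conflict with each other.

A & B, A & C, B & C

Sorted by start: B, C, A, D.
C starts before B ends → B and C overlap.
A starts before B ends → B and A overlap.
D starts after B ends.
A starts before C ends → C and A overlap.
D starts after C ends.
D starts after A ends.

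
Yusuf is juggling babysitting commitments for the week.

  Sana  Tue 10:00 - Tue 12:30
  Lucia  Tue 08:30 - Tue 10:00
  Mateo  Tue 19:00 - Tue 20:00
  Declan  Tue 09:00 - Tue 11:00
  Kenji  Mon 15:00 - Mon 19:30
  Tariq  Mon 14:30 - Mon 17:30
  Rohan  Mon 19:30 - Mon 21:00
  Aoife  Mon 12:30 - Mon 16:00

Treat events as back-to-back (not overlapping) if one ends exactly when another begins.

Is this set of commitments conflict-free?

No

Check each pair: they overlap iff neither finishes before the other starts.
Sorted by start: Aoife, Tariq, Kenji, Rohan, Lucia, Declan, Sana, Mateo.
Tariq starts before Aoife ends → Aoife and Tariq overlap.
That's a conflict, so the schedule is not conflict-free.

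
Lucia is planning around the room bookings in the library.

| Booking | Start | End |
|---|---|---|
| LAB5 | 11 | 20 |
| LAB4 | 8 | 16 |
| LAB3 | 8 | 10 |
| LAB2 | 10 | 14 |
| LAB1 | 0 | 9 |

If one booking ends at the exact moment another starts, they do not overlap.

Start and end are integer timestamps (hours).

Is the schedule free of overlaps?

Check each pair: they overlap iff neither finishes before the other starts.
Sorted by start: LAB1, LAB3, LAB4, LAB2, LAB5.
LAB3 starts before LAB1 ends → LAB1 and LAB3 overlap.
That's a conflict, so the schedule is not conflict-free.

No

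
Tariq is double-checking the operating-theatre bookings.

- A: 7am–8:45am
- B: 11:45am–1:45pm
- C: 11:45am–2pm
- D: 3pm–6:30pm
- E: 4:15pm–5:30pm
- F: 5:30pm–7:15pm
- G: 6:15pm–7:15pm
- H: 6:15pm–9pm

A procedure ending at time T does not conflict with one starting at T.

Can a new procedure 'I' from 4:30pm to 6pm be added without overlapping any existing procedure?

A: ends 8:45am at or before I starts 4:30pm → clear.
B: ends 1:45pm at or before I starts 4:30pm → clear.
C: ends 2pm at or before I starts 4:30pm → clear.
D: starts 3pm before I ends 6pm, and ends 6:30pm after I starts 4:30pm → overlap.
E: starts 4:15pm before I ends 6pm, and ends 5:30pm after I starts 4:30pm → overlap.
F: starts 5:30pm before I ends 6pm, and ends 7:15pm after I starts 4:30pm → overlap.
G: starts 6:15pm at or after I ends 6pm → clear.
H: starts 6:15pm at or after I ends 6pm → clear.
I overlaps D, E, F.

No — it overlaps D, E, F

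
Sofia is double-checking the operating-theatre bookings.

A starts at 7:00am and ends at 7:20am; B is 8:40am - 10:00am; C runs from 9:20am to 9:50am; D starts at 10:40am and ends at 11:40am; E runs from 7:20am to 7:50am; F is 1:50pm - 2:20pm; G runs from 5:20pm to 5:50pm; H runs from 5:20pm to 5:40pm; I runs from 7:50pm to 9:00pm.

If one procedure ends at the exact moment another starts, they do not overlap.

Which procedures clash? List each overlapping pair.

B & C, G & H

Sorted by start: A, E, B, C, D, F, G, H, I.
E starts exactly when A ends (back-to-back, no overlap) — done with A.
B starts after E ends — done with E.
C starts before B ends → B and C overlap.
D starts after B ends — done with B.
D starts after C ends — done with C.
F starts after D ends — done with D.
G starts after F ends — done with F.
H starts before G ends → G and H overlap.
I starts after G ends.
I starts after H ends.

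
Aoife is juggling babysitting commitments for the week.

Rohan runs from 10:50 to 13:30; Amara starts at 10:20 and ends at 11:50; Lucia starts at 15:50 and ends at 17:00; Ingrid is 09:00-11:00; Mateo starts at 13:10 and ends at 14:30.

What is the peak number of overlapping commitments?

Sweep the timeline, counting +1 at each start and −1 at each end (ends before starts at a tie):
09:00 start Ingrid → 1
10:20 start Amara → 2
10:50 start Rohan → 3
11:00 end Ingrid → 2
11:50 end Amara → 1
13:10 start Mateo → 2
13:30 end Rohan → 1
14:30 end Mateo → 0
15:50 start Lucia → 1
17:00 end Lucia → 0
Peak is 3, at 10:50 (Amara, Ingrid, Rohan).

3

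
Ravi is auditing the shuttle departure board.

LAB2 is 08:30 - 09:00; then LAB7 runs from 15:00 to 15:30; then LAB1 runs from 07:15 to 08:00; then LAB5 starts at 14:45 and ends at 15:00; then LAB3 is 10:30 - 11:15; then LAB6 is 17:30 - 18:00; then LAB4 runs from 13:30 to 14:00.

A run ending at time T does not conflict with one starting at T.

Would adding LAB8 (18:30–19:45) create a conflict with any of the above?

No — it doesn't clash with anything

LAB1: ends 08:00 at or before LAB8 starts 18:30 → clear.
LAB2: ends 09:00 at or before LAB8 starts 18:30 → clear.
LAB3: ends 11:15 at or before LAB8 starts 18:30 → clear.
LAB4: ends 14:00 at or before LAB8 starts 18:30 → clear.
LAB5: ends 15:00 at or before LAB8 starts 18:30 → clear.
LAB7: ends 15:30 at or before LAB8 starts 18:30 → clear.
LAB6: ends 18:00 at or before LAB8 starts 18:30 → clear.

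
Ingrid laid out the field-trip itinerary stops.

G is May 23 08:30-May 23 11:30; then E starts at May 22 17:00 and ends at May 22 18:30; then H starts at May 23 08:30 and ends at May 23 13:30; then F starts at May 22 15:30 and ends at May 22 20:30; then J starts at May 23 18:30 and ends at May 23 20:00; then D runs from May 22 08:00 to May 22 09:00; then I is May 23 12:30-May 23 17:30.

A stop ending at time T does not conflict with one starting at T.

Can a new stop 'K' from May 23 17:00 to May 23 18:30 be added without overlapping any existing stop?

No — it overlaps I

D: ends May 22 09:00 at or before K starts May 23 17:00 → clear.
F: ends May 22 20:30 at or before K starts May 23 17:00 → clear.
E: ends May 22 18:30 at or before K starts May 23 17:00 → clear.
G: ends May 23 11:30 at or before K starts May 23 17:00 → clear.
H: ends May 23 13:30 at or before K starts May 23 17:00 → clear.
I: starts May 23 12:30 before K ends May 23 18:30, and ends May 23 17:30 after K starts May 23 17:00 → overlap.
J: starts May 23 18:30 at or after K ends May 23 18:30 → clear.
K overlaps I.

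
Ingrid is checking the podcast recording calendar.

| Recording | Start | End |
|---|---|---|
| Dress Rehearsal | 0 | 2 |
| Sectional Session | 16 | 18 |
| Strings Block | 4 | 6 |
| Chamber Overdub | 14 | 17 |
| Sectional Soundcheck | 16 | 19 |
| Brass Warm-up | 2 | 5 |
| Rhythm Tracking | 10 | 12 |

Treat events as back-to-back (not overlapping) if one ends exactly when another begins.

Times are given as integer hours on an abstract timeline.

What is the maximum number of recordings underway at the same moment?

Walk through starts and ends in time order (an end at T is processed before a start at T):
0 start Dress Rehearsal → 1
2 end Dress Rehearsal → 0
2 start Brass Warm-up → 1
4 start Strings Block → 2
5 end Brass Warm-up → 1
6 end Strings Block → 0
10 start Rhythm Tracking → 1
12 end Rhythm Tracking → 0
14 start Chamber Overdub → 1
16 start Sectional Session → 2
16 start Sectional Soundcheck → 3
17 end Chamber Overdub → 2
18 end Sectional Session → 1
19 end Sectional Soundcheck → 0
Peak is 3, at 16 (Chamber Overdub, Sectional Session, Sectional Soundcheck).

3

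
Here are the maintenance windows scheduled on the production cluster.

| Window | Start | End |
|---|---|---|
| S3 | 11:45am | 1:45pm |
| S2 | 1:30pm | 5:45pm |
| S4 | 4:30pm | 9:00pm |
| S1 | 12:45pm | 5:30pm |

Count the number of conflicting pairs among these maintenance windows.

Sorted by start: S3, S1, S2, S4.
S1 starts before S3 ends → S3 and S1 overlap.
S2 starts before S3 ends → S3 and S2 overlap.
S4 starts after S3 ends.
S2 starts before S1 ends → S1 and S2 overlap.
S4 starts before S1 ends → S1 and S4 overlap.
S4 starts before S2 ends → S2 and S4 overlap.
Overlapping pairs: S1 & S2, S1 & S3, S1 & S4, S2 & S3, S2 & S4 — 5 in total.

5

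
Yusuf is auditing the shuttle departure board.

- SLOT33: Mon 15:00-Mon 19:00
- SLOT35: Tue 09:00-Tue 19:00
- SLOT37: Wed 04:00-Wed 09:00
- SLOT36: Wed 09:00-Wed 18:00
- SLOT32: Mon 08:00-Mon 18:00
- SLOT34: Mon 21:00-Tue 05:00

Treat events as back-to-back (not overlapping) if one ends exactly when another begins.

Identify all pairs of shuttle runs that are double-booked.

SLOT32 & SLOT33

Sorted by start: SLOT32, SLOT33, SLOT34, SLOT35, SLOT37, SLOT36.
SLOT33 starts before SLOT32 ends → SLOT32 and SLOT33 overlap.
SLOT34 starts after SLOT32 ends — done with SLOT32.
SLOT34 starts after SLOT33 ends — done with SLOT33.
SLOT35 starts after SLOT34 ends — done with SLOT34.
SLOT37 starts after SLOT35 ends — done with SLOT35.
SLOT36 starts exactly when SLOT37 ends (back-to-back, no overlap).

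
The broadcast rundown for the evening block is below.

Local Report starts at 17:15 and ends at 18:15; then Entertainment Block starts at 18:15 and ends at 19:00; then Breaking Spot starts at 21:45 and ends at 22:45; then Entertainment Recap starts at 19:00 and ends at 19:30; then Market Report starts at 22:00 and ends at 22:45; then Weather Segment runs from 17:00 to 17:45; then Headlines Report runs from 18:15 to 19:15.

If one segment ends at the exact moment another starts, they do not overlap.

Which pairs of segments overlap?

Two intervals overlap when each starts before the other ends.
Sorted by start: Weather Segment, Local Report, Headlines Report, Entertainment Block, Entertainment Recap, Breaking Spot, Market Report.
Local Report starts before Weather Segment ends → Weather Segment and Local Report overlap.
Headlines Report starts after Weather Segment ends, so nothing later overlaps Weather Segment either.
Headlines Report starts exactly when Local Report ends (back-to-back, no overlap), so nothing later overlaps Local Report either.
Entertainment Block starts before Headlines Report ends → Headlines Report and Entertainment Block overlap.
Entertainment Recap starts before Headlines Report ends → Headlines Report and Entertainment Recap overlap.
Breaking Spot starts after Headlines Report ends, so nothing later overlaps Headlines Report either.
Entertainment Recap starts exactly when Entertainment Block ends (back-to-back, no overlap), so nothing later overlaps Entertainment Block either.
Breaking Spot starts after Entertainment Recap ends, so nothing later overlaps Entertainment Recap either.
Market Report starts before Breaking Spot ends → Breaking Spot and Market Report overlap.

Breaking Spot & Market Report, Entertainment Block & Headlines Report, Entertainment Recap & Headlines Report, Local Report & Weather Segment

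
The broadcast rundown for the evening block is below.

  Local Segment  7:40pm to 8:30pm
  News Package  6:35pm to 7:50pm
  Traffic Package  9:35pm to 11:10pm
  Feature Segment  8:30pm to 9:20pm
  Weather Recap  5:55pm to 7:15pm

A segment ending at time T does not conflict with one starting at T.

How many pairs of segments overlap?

Check each pair: they overlap iff neither finishes before the other starts.
Sorted by start: Weather Recap, News Package, Local Segment, Feature Segment, Traffic Package.
News Package starts before Weather Recap ends → Weather Recap and News Package overlap.
Local Segment starts after Weather Recap ends, so nothing later overlaps Weather Recap either.
Local Segment starts before News Package ends → News Package and Local Segment overlap.
Feature Segment starts after News Package ends, so nothing later overlaps News Package either.
Feature Segment starts exactly when Local Segment ends (back-to-back, no overlap), so nothing later overlaps Local Segment either.
Traffic Package starts after Feature Segment ends.
Overlapping pairs: Local Segment & News Package, News Package & Weather Recap — 2 in total.

2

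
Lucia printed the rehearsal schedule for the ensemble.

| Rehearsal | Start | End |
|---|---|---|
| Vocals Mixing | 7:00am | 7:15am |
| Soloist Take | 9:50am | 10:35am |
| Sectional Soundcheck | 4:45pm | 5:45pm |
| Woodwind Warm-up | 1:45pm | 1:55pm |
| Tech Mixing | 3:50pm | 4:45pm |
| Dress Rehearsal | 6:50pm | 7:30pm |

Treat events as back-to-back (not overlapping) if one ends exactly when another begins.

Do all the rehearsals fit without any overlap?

Yes

Two intervals overlap when each starts before the other ends.
Sorted by start: Vocals Mixing, Soloist Take, Woodwind Warm-up, Tech Mixing, Sectional Soundcheck, Dress Rehearsal.
Soloist Take starts after Vocals Mixing ends; Vocals Mixing is clear from here.
Woodwind Warm-up starts after Soloist Take ends; Soloist Take is clear from here.
Tech Mixing starts after Woodwind Warm-up ends; Woodwind Warm-up is clear from here.
Sectional Soundcheck starts exactly when Tech Mixing ends (back-to-back, no overlap); Tech Mixing is clear from here.
Dress Rehearsal starts after Sectional Soundcheck ends.
Every pair is clear; the schedule has no overlaps.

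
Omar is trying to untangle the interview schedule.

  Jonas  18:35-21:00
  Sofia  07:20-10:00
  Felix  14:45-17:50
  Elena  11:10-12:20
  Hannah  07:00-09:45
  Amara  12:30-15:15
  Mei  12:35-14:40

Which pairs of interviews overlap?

Check each pair: they overlap iff neither finishes before the other starts.
Sorted by start: Hannah, Sofia, Elena, Amara, Mei, Felix, Jonas.
Sofia starts before Hannah ends → Hannah and Sofia overlap.
Elena starts after Hannah ends; Hannah is clear from here.
Elena starts after Sofia ends; Sofia is clear from here.
Amara starts after Elena ends; Elena is clear from here.
Mei starts before Amara ends → Amara and Mei overlap.
Felix starts before Amara ends → Amara and Felix overlap.
Jonas starts after Amara ends.
Felix starts after Mei ends; Mei is clear from here.
Jonas starts after Felix ends.

Amara & Felix, Amara & Mei, Hannah & Sofia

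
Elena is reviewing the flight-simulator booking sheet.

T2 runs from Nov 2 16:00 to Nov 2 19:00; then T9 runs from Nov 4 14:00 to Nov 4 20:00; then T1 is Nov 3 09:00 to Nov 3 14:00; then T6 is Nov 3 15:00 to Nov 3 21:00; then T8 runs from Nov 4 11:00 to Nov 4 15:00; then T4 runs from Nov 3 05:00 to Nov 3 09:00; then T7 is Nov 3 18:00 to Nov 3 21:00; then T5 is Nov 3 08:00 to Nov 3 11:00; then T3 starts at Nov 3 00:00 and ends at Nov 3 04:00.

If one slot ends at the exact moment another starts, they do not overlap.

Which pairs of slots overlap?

T1 & T5, T4 & T5, T6 & T7, T8 & T9

Sorted by start: T2, T3, T4, T5, T1, T6, T7, T8, T9.
T3 starts after T2 ends; T2 is clear from here.
T4 starts after T3 ends; T3 is clear from here.
T5 starts before T4 ends → T4 and T5 overlap.
T1 starts exactly when T4 ends (back-to-back, no overlap); T4 is clear from here.
T1 starts before T5 ends → T5 and T1 overlap.
T6 starts after T5 ends; T5 is clear from here.
T6 starts after T1 ends; T1 is clear from here.
T7 starts before T6 ends → T6 and T7 overlap.
T8 starts after T6 ends; T6 is clear from here.
T8 starts after T7 ends; T7 is clear from here.
T9 starts before T8 ends → T8 and T9 overlap.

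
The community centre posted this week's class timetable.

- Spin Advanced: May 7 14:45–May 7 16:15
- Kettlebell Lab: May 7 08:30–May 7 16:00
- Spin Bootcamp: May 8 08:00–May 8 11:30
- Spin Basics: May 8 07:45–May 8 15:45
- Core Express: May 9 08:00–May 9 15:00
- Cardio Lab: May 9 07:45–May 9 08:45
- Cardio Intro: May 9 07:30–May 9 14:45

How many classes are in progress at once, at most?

3

Sort all start/end points and keep a running count:
May 7 08:30 start Kettlebell Lab → 1
May 7 14:45 start Spin Advanced → 2
May 7 16:00 end Kettlebell Lab → 1
May 7 16:15 end Spin Advanced → 0
May 8 07:45 start Spin Basics → 1
May 8 08:00 start Spin Bootcamp → 2
May 8 11:30 end Spin Bootcamp → 1
May 8 15:45 end Spin Basics → 0
May 9 07:30 start Cardio Intro → 1
May 9 07:45 start Cardio Lab → 2
May 9 08:00 start Core Express → 3
May 9 08:45 end Cardio Lab → 2
May 9 14:45 end Cardio Intro → 1
May 9 15:00 end Core Express → 0
Peak is 3, at May 9 08:00 (Cardio Intro, Cardio Lab, Core Express).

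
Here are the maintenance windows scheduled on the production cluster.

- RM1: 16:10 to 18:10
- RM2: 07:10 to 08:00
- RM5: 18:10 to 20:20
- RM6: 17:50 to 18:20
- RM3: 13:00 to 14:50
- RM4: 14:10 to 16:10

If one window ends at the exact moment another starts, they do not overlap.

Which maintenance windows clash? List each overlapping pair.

Check each pair: they overlap iff neither finishes before the other starts.
Sorted by start: RM2, RM3, RM4, RM1, RM6, RM5.
RM3 starts after RM2 ends; RM2 is clear from here.
RM4 starts before RM3 ends → RM3 and RM4 overlap.
RM1 starts after RM3 ends; RM3 is clear from here.
RM1 starts exactly when RM4 ends (back-to-back, no overlap); RM4 is clear from here.
RM6 starts before RM1 ends → RM1 and RM6 overlap.
RM5 starts exactly when RM1 ends (back-to-back, no overlap).
RM5 starts before RM6 ends → RM6 and RM5 overlap.

RM1 & RM6, RM3 & RM4, RM5 & RM6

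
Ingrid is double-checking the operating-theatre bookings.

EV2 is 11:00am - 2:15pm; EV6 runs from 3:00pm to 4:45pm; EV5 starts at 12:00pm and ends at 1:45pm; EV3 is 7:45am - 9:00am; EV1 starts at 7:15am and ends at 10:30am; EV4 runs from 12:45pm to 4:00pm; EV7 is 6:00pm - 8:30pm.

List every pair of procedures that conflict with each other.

Sorted by start: EV1, EV3, EV2, EV5, EV4, EV6, EV7.
EV3 starts before EV1 ends → EV1 and EV3 overlap.
EV2 starts after EV1 ends, so EV1 has no further overlaps.
EV2 starts after EV3 ends, so EV3 has no further overlaps.
EV5 starts before EV2 ends → EV2 and EV5 overlap.
EV4 starts before EV2 ends → EV2 and EV4 overlap.
EV6 starts after EV2 ends, so EV2 has no further overlaps.
EV4 starts before EV5 ends → EV5 and EV4 overlap.
EV6 starts after EV5 ends, so EV5 has no further overlaps.
EV6 starts before EV4 ends → EV4 and EV6 overlap.
EV7 starts after EV4 ends.
EV7 starts after EV6 ends.

EV1 & EV3, EV2 & EV4, EV2 & EV5, EV4 & EV5, EV4 & EV6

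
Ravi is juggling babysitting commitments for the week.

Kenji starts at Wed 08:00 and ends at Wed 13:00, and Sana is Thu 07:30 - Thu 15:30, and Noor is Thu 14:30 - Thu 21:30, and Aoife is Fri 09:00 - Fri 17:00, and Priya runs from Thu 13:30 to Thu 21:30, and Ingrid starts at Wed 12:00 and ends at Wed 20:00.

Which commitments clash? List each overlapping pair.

Ingrid & Kenji, Noor & Priya, Noor & Sana, Priya & Sana

Check each pair: they overlap iff neither finishes before the other starts.
Sorted by start: Kenji, Ingrid, Sana, Priya, Noor, Aoife.
Ingrid starts before Kenji ends → Kenji and Ingrid overlap.
Sana starts after Kenji ends; Kenji is clear from here.
Sana starts after Ingrid ends; Ingrid is clear from here.
Priya starts before Sana ends → Sana and Priya overlap.
Noor starts before Sana ends → Sana and Noor overlap.
Aoife starts after Sana ends.
Noor starts before Priya ends → Priya and Noor overlap.
Aoife starts after Priya ends.
Aoife starts after Noor ends.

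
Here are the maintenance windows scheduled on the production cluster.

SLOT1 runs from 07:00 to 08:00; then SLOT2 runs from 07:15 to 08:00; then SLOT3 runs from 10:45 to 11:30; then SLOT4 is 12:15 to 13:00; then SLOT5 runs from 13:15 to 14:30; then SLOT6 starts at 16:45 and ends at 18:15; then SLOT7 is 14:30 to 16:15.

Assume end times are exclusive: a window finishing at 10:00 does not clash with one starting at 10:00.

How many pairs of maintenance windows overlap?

Sorted by start: SLOT1, SLOT2, SLOT3, SLOT4, SLOT5, SLOT7, SLOT6.
SLOT2 starts before SLOT1 ends → SLOT1 and SLOT2 overlap.
SLOT3 starts after SLOT1 ends, so nothing later overlaps SLOT1 either.
SLOT3 starts after SLOT2 ends, so nothing later overlaps SLOT2 either.
SLOT4 starts after SLOT3 ends, so nothing later overlaps SLOT3 either.
SLOT5 starts after SLOT4 ends, so nothing later overlaps SLOT4 either.
SLOT7 starts exactly when SLOT5 ends (back-to-back, no overlap), so nothing later overlaps SLOT5 either.
SLOT6 starts after SLOT7 ends.
Overlapping pairs: SLOT1 & SLOT2 — 1 in total.

1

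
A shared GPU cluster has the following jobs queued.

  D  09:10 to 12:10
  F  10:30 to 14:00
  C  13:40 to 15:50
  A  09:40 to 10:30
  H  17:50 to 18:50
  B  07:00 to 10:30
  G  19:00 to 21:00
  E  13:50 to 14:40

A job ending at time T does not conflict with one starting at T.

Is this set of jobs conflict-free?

No

Sorted by start: B, D, A, F, C, E, H, G.
D starts before B ends → B and D overlap.
That's a conflict, so the schedule is not conflict-free.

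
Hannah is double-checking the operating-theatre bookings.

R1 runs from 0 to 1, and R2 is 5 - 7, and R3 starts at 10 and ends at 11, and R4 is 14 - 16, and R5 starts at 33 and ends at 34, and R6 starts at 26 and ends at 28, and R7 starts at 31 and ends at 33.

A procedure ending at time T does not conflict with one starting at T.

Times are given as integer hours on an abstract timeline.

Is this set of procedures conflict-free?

Yes

Sorted by start: R1, R2, R3, R4, R6, R7, R5.
R2 starts after R1 ends — done with R1.
R3 starts after R2 ends — done with R2.
R4 starts after R3 ends — done with R3.
R6 starts after R4 ends — done with R4.
R7 starts after R6 ends — done with R6.
R5 starts exactly when R7 ends (back-to-back, no overlap).
Every pair is clear; the schedule has no overlaps.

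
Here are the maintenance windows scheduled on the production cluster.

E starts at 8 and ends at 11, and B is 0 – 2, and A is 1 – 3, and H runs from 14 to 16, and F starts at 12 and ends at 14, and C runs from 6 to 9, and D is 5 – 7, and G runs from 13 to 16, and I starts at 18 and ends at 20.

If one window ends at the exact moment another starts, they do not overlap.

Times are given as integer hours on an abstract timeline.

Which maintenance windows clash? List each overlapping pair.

A & B, C & D, C & E, F & G, G & H

Sorted by start: B, A, D, C, E, F, G, H, I.
A starts before B ends → B and A overlap.
D starts after B ends, so nothing later overlaps B either.
D starts after A ends, so nothing later overlaps A either.
C starts before D ends → D and C overlap.
E starts after D ends, so nothing later overlaps D either.
E starts before C ends → C and E overlap.
F starts after C ends, so nothing later overlaps C either.
F starts after E ends, so nothing later overlaps E either.
G starts before F ends → F and G overlap.
H starts exactly when F ends (back-to-back, no overlap), so nothing later overlaps F either.
H starts before G ends → G and H overlap.
I starts after G ends.
I starts after H ends.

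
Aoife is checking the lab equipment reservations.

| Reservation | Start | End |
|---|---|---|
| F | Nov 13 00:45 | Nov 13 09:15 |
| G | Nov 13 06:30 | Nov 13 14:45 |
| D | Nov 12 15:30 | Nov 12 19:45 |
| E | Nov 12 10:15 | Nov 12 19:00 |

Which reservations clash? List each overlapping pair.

D & E, F & G

Sorted by start: E, D, F, G.
D starts before E ends → E and D overlap.
F starts after E ends, so E has no further overlaps.
F starts after D ends, so D has no further overlaps.
G starts before F ends → F and G overlap.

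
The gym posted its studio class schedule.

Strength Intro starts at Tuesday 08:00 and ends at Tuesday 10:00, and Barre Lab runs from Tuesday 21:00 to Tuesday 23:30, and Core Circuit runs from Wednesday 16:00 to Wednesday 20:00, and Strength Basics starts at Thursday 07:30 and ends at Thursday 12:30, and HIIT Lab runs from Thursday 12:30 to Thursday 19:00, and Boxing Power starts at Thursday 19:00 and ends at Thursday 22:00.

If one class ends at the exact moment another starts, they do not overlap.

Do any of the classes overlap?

No

Check each pair: they overlap iff neither finishes before the other starts.
Sorted by start: Strength Intro, Barre Lab, Core Circuit, Strength Basics, HIIT Lab, Boxing Power.
Barre Lab starts after Strength Intro ends, so Strength Intro has no further overlaps.
Core Circuit starts after Barre Lab ends, so Barre Lab has no further overlaps.
Strength Basics starts after Core Circuit ends, so Core Circuit has no further overlaps.
HIIT Lab starts exactly when Strength Basics ends (back-to-back, no overlap), so Strength Basics has no further overlaps.
Boxing Power starts exactly when HIIT Lab ends (back-to-back, no overlap).
Every pair is clear; the schedule has no overlaps.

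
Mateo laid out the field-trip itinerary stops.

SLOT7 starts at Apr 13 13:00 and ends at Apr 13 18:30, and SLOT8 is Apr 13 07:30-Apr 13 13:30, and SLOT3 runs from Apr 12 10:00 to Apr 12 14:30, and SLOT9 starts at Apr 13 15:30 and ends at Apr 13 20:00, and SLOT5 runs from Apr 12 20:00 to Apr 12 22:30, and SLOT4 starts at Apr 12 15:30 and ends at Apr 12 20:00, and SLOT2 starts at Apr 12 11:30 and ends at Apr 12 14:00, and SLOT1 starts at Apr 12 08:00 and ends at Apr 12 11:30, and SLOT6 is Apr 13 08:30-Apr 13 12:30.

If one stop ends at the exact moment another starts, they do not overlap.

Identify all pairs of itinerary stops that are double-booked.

SLOT1 & SLOT3, SLOT2 & SLOT3, SLOT6 & SLOT8, SLOT7 & SLOT8, SLOT7 & SLOT9

Sorted by start: SLOT1, SLOT3, SLOT2, SLOT4, SLOT5, SLOT8, SLOT6, SLOT7, SLOT9.
SLOT3 starts before SLOT1 ends → SLOT1 and SLOT3 overlap.
SLOT2 starts exactly when SLOT1 ends (back-to-back, no overlap), so nothing later overlaps SLOT1 either.
SLOT2 starts before SLOT3 ends → SLOT3 and SLOT2 overlap.
SLOT4 starts after SLOT3 ends, so nothing later overlaps SLOT3 either.
SLOT4 starts after SLOT2 ends, so nothing later overlaps SLOT2 either.
SLOT5 starts exactly when SLOT4 ends (back-to-back, no overlap), so nothing later overlaps SLOT4 either.
SLOT8 starts after SLOT5 ends, so nothing later overlaps SLOT5 either.
SLOT6 starts before SLOT8 ends → SLOT8 and SLOT6 overlap.
SLOT7 starts before SLOT8 ends → SLOT8 and SLOT7 overlap.
SLOT9 starts after SLOT8 ends.
SLOT7 starts after SLOT6 ends, so nothing later overlaps SLOT6 either.
SLOT9 starts before SLOT7 ends → SLOT7 and SLOT9 overlap.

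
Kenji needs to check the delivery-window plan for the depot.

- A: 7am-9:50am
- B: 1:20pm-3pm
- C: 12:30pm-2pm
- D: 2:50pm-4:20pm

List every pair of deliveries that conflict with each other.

B & C, B & D

Check each pair: they overlap iff neither finishes before the other starts.
Sorted by start: A, C, B, D.
C starts after A ends; A is clear from here.
B starts before C ends → C and B overlap.
D starts after C ends.
D starts before B ends → B and D overlap.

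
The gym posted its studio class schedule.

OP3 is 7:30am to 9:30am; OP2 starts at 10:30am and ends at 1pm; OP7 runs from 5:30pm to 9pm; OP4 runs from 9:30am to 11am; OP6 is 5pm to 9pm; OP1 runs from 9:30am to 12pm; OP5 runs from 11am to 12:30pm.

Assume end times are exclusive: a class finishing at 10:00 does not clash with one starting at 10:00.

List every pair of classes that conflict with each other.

Check each pair: they overlap iff neither finishes before the other starts.
Sorted by start: OP3, OP1, OP4, OP2, OP5, OP6, OP7.
OP1 starts exactly when OP3 ends (back-to-back, no overlap); OP3 is clear from here.
OP4 starts before OP1 ends → OP1 and OP4 overlap.
OP2 starts before OP1 ends → OP1 and OP2 overlap.
OP5 starts before OP1 ends → OP1 and OP5 overlap.
OP6 starts after OP1 ends; OP1 is clear from here.
OP2 starts before OP4 ends → OP4 and OP2 overlap.
OP5 starts exactly when OP4 ends (back-to-back, no overlap); OP4 is clear from here.
OP5 starts before OP2 ends → OP2 and OP5 overlap.
OP6 starts after OP2 ends; OP2 is clear from here.
OP6 starts after OP5 ends; OP5 is clear from here.
OP7 starts before OP6 ends → OP6 and OP7 overlap.

OP1 & OP2, OP1 & OP4, OP1 & OP5, OP2 & OP4, OP2 & OP5, OP6 & OP7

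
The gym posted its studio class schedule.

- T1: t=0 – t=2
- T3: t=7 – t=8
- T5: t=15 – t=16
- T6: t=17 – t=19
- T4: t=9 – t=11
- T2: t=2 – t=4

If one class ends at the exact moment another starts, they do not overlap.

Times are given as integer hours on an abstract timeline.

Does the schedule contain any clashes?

Check each pair: they overlap iff neither finishes before the other starts.
Sorted by start: T1, T2, T3, T4, T5, T6.
T2 starts exactly when T1 ends (back-to-back, no overlap); T1 is clear from here.
T3 starts after T2 ends; T2 is clear from here.
T4 starts after T3 ends; T3 is clear from here.
T5 starts after T4 ends; T4 is clear from here.
T6 starts after T5 ends.
Every pair is clear; the schedule has no overlaps.

No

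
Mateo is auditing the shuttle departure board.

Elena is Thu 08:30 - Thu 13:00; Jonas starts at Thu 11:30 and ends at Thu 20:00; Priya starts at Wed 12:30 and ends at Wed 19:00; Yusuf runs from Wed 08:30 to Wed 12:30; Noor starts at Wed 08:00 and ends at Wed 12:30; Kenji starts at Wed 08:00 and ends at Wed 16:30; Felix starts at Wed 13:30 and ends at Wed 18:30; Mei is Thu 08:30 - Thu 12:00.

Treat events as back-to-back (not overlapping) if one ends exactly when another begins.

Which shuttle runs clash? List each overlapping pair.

Elena & Jonas, Elena & Mei, Felix & Kenji, Felix & Priya, Jonas & Mei, Kenji & Noor, Kenji & Priya, Kenji & Yusuf, Noor & Yusuf

Two intervals overlap when each starts before the other ends.
Sorted by start: Noor, Kenji, Yusuf, Priya, Felix, Mei, Elena, Jonas.
Kenji starts before Noor ends → Noor and Kenji overlap.
Yusuf starts before Noor ends → Noor and Yusuf overlap.
Priya starts exactly when Noor ends (back-to-back, no overlap), so nothing later overlaps Noor either.
Yusuf starts before Kenji ends → Kenji and Yusuf overlap.
Priya starts before Kenji ends → Kenji and Priya overlap.
Felix starts before Kenji ends → Kenji and Felix overlap.
Mei starts after Kenji ends, so nothing later overlaps Kenji either.
Priya starts exactly when Yusuf ends (back-to-back, no overlap), so nothing later overlaps Yusuf either.
Felix starts before Priya ends → Priya and Felix overlap.
Mei starts after Priya ends, so nothing later overlaps Priya either.
Mei starts after Felix ends, so nothing later overlaps Felix either.
Elena starts before Mei ends → Mei and Elena overlap.
Jonas starts before Mei ends → Mei and Jonas overlap.
Jonas starts before Elena ends → Elena and Jonas overlap.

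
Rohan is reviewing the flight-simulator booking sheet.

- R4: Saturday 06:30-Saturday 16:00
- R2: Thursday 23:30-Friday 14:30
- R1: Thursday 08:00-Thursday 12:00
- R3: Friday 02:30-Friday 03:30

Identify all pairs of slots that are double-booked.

Sorted by start: R1, R2, R3, R4.
R2 starts after R1 ends, so R1 has no further overlaps.
R3 starts before R2 ends → R2 and R3 overlap.
R4 starts after R2 ends.
R4 starts after R3 ends.

R2 & R3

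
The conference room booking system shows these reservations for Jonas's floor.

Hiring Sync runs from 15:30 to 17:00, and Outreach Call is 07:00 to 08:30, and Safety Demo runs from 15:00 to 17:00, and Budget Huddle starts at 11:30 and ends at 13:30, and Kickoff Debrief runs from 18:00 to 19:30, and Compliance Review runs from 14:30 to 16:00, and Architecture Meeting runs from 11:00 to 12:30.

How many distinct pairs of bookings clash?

4

Two intervals overlap when each starts before the other ends.
Sorted by start: Outreach Call, Architecture Meeting, Budget Huddle, Compliance Review, Safety Demo, Hiring Sync, Kickoff Debrief.
Architecture Meeting starts after Outreach Call ends; Outreach Call is clear from here.
Budget Huddle starts before Architecture Meeting ends → Architecture Meeting and Budget Huddle overlap.
Compliance Review starts after Architecture Meeting ends; Architecture Meeting is clear from here.
Compliance Review starts after Budget Huddle ends; Budget Huddle is clear from here.
Safety Demo starts before Compliance Review ends → Compliance Review and Safety Demo overlap.
Hiring Sync starts before Compliance Review ends → Compliance Review and Hiring Sync overlap.
Kickoff Debrief starts after Compliance Review ends.
Hiring Sync starts before Safety Demo ends → Safety Demo and Hiring Sync overlap.
Kickoff Debrief starts after Safety Demo ends.
Kickoff Debrief starts after Hiring Sync ends.
Overlapping pairs: Architecture Meeting & Budget Huddle, Compliance Review & Hiring Sync, Compliance Review & Safety Demo, Hiring Sync & Safety Demo — 4 in total.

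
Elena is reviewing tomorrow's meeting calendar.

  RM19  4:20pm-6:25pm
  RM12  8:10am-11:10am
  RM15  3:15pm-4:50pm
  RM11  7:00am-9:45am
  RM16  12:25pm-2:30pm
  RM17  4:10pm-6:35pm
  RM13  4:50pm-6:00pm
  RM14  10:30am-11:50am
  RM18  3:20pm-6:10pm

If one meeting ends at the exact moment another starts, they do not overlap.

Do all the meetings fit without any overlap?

Sorted by start: RM11, RM12, RM14, RM16, RM15, RM18, RM17, RM19, RM13.
RM12 starts before RM11 ends → RM11 and RM12 overlap.
That's a conflict, so the schedule is not conflict-free.

No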